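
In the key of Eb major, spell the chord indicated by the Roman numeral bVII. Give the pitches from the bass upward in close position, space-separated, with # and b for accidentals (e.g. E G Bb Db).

bVII is a major triad on the lowered seventh degree (the subtonic), borrowed from the parallel minor. In Eb major that root is Db.
So the chord is Db-F-Ab.

Db F Ab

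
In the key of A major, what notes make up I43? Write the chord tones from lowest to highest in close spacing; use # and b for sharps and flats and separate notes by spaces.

The numeral's case and figure indicate a major seventh chord. In A major its root, the tonic, is A.
That chord is spelled A-C#-E-G#.
With the 43 figure the chord is in second inversion; from the bass E upward in close position it reads E-G#-A-C#.

E G# A C#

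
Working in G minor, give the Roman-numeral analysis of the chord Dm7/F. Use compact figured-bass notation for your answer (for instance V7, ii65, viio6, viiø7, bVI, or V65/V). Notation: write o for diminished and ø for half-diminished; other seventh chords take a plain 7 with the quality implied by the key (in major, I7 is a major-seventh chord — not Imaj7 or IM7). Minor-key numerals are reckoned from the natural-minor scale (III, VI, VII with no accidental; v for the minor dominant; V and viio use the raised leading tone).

The pitches D-F-A-C form a minor seventh chord rooted on D.
D is scale degree 5 in G minor, and a minor seventh chord on that degree is written v7.
With F in the bass the chord is in first inversion, so the figured bass is 65.

v65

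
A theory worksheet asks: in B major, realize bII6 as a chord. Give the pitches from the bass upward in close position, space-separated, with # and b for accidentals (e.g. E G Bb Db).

E G C

bII6 is the Neapolitan sixth — a major triad on the lowered second degree, here in its customary first inversion. In B major that root is C.
So the chord is C-E-G.
The figured bass 6 indicates first inversion, placing the third (E) in the bass: E-G-C.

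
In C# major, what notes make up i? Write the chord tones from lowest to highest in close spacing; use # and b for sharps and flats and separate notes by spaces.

C# E G#

i is the minor tonic, borrowed from the parallel minor. In C# major that root is C#.
So the chord is C#-E-G#.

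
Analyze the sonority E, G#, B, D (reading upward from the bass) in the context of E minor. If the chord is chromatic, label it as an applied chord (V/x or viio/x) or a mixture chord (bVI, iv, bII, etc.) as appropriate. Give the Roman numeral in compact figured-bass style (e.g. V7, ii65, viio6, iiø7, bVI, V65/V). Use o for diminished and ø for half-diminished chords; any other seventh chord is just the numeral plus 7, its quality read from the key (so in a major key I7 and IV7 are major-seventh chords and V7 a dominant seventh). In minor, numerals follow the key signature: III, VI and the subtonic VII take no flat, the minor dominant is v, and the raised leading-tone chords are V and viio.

The pitches E-G#-B-D form a dominant seventh chord rooted on E.
E is not a diatonic chord root with this quality in E minor, but it lies a perfect fifth above A (iv), so the chord functions as an applied dominant of iv.

V7/iv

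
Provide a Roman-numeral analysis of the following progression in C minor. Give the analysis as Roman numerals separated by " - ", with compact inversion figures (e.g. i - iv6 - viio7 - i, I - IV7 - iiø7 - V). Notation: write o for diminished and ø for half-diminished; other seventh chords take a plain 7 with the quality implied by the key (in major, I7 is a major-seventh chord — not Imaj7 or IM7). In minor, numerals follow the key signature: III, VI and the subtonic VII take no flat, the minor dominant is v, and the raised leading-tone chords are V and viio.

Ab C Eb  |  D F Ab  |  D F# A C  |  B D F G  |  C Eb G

Ab-C-Eb has root Ab, degree 6 in C minor, so VI.
D-F-Ab: root D is the supertonic; diminished triad there is iio.
D-F#-A-C: chromatic; D is V of V, so V7/V.
B-D-F-G: root G is the dominant; dominant seventh chord there is V65.
C-Eb-G: root C is the tonic; minor triad there is i.

VI - iio - V7/V - V65 - i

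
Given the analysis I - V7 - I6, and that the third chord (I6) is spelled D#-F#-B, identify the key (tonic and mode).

B major

I6 is given as D#-F#-B — a major triad with root B.
If B is scale degree 1 and the mode makes that degree carry a major triad, the tonic is B and the mode is major.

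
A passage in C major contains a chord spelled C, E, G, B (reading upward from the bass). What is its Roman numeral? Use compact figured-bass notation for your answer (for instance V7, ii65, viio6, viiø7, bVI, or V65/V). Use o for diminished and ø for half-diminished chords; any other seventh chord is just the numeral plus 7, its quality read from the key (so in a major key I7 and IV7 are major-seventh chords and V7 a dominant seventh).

The pitches C-E-G-B form a major seventh chord rooted on C.
C is scale degree 1 in C major, and a major seventh chord on that degree is written I7.

I7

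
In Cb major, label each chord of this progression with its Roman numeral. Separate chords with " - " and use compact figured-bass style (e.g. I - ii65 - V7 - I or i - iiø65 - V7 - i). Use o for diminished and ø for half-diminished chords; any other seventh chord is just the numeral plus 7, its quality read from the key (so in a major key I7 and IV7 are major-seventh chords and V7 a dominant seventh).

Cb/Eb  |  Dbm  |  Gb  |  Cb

Cb/Eb has root Cb, degree 1 in Cb major, so I6.
Dbm: minor triad on Db = scale degree 2 → ii.
Gb: root Gb is the dominant; major triad there is V.
Cb has root Cb, degree 1 in Cb major, so I.

I6 - ii - V - I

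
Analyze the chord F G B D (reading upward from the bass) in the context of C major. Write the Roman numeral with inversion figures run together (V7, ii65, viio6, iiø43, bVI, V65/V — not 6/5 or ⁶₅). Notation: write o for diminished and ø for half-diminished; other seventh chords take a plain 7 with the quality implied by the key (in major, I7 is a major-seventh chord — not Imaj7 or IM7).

V42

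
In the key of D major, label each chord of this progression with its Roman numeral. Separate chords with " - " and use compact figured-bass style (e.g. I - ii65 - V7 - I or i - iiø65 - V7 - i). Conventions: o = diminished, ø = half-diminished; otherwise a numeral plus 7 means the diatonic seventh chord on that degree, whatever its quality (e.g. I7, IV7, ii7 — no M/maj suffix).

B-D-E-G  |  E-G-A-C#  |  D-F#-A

ii43 - V43 - I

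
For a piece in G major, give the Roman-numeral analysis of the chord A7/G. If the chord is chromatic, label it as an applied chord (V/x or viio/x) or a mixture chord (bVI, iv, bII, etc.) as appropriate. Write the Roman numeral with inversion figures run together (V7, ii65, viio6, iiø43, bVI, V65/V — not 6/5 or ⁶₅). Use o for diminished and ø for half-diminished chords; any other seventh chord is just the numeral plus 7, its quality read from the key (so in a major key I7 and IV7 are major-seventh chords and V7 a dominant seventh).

V42/V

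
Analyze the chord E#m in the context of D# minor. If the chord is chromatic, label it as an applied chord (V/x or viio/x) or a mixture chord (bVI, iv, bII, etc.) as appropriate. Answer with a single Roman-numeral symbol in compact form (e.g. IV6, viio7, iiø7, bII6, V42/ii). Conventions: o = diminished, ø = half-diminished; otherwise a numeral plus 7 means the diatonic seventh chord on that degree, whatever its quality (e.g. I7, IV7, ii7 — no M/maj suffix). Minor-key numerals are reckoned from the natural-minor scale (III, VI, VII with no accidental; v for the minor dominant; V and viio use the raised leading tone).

ii

Stacked in thirds the chord is E#-G#-B#: a minor triad on E#.
E# is the second degree of D# minor. This is the minor supertonic, borrowed from the parallel major (the Dorian ii).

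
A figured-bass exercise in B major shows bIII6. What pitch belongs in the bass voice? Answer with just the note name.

bIII in B major has root D; the chord is D-F#-A.
The figure 6 means first inversion — the third is in the bass.

F#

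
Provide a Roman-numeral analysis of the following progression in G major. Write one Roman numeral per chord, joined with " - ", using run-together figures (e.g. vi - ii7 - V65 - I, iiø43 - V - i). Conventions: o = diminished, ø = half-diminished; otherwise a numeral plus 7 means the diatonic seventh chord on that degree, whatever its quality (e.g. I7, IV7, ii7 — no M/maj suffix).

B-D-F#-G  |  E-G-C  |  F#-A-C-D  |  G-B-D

B-D-F#-G: major seventh chord on G = scale degree 1 → I65.
E-G-C: major triad on C = scale degree 4 → IV6.
F#-A-C-D: root D is the dominant; dominant seventh chord there is V65.
G-B-D has root G, degree 1 in G major, so I.

I65 - IV6 - V65 - I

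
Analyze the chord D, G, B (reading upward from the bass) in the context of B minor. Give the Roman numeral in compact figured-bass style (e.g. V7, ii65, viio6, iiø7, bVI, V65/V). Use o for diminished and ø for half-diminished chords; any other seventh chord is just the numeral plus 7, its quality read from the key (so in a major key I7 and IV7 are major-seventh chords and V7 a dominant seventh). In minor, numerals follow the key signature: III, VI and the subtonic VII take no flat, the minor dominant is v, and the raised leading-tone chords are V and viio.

VI64

The pitches G-B-D form a major triad rooted on G.
G is scale degree 6 in B minor, and a major triad on that degree is written VI.
With D in the bass the chord is in second inversion, so the figured bass is 64.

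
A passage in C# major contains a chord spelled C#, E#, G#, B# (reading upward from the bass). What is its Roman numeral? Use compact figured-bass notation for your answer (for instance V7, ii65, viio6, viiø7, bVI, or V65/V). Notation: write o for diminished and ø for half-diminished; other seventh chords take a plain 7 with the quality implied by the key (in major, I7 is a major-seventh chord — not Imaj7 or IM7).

I7

Stacked in thirds the chord is C#-E#-G#-B#: a major seventh chord on C#.
C# is scale degree 1 in C# major, and a major seventh chord on that degree is written I7.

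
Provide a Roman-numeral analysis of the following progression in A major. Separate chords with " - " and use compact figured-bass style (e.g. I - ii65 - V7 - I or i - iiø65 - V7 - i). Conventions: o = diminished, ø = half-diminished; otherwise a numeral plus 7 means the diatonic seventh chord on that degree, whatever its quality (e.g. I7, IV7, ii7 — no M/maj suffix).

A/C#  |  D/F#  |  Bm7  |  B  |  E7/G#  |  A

A/C#: major triad on A = scale degree 1 → I6.
D/F#: major triad on D = scale degree 4 → IV6.
Bm7 has root B, degree 2 in A major, so ii7.
B is the secondary dominant of V (major triad on B): V/V.
E7/G#: root E is the dominant; dominant seventh chord there is V65.
A: major triad on A = scale degree 1 → I.

I6 - IV6 - ii7 - V/V - V65 - I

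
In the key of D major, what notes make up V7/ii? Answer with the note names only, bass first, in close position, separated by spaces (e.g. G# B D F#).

B D# F# A

The slash means an applied dominant: we want the dominant of ii. In D major, ii is E minor, and its dominant is built on B.
Building a dominant seventh chord on B gives B-D#-F#-A.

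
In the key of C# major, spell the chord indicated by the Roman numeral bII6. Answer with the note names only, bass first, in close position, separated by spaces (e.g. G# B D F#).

F# A D

Scale degree 2 in C# major is D#; lowering it a half step gives D. bII6 is the Neapolitan sixth — a major triad on the lowered second degree, here in its customary first inversion.
So the chord is D-F#-A, a major triad.
With the 6 figure the chord is in first inversion; from the bass F# upward in close position it reads F#-A-D.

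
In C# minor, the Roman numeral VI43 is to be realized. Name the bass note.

E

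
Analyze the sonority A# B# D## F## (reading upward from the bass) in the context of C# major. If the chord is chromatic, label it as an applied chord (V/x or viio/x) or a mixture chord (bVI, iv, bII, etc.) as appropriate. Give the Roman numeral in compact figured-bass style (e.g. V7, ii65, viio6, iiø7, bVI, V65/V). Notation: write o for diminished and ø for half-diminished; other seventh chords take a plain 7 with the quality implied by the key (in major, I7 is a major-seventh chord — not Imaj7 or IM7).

V42/iii

The pitches B#-D##-F##-A# form a dominant seventh chord rooted on B#.
B# is not a diatonic chord root with this quality in C# major, but it lies a perfect fifth above E# (iii), so the chord functions as an applied dominant of iii.
With A# in the bass the chord is in third inversion, so the figured bass is 42.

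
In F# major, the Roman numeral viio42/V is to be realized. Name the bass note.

The applied chord viio42/V is rooted on B#: B#-D#-F#-A.
The figure 42 means third inversion — the seventh is in the bass.

A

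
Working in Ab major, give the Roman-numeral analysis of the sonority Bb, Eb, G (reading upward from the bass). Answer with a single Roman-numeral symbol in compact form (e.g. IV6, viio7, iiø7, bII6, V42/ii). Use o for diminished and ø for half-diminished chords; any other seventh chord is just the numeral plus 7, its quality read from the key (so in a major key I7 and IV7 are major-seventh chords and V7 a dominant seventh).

V64

Stacked in thirds the chord is Eb-G-Bb: a major triad on Eb.
Eb is scale degree 5 in Ab major, and a major triad on that degree is written V.
With Bb in the bass the chord is in second inversion, so the figured bass is 64.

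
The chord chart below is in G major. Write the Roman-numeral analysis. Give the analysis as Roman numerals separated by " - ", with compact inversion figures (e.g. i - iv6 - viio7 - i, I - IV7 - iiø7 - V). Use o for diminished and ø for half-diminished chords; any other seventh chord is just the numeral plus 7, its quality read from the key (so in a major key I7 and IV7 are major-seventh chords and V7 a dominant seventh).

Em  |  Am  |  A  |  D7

vi - ii - V/V - V7

Em: minor triad on E = scale degree 6 → vi.
Am has root A, degree 2 in G major, so ii.
A: a major triad on A, the applied dominant of V → V/V.
D7 has root D, degree 5 in G major, so V7.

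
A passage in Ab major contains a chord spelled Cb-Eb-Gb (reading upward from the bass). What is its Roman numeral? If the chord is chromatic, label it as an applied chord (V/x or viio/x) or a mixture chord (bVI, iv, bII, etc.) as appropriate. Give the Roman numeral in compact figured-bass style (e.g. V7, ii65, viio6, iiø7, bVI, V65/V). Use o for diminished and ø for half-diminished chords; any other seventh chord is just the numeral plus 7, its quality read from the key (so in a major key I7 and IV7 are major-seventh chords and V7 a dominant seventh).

The pitches Cb-Eb-Gb form a major triad rooted on Cb.
Cb is the lowered third degree of Ab major (diatonic 3 would be C). This is a major triad on the lowered third degree, borrowed from the parallel minor.

bIII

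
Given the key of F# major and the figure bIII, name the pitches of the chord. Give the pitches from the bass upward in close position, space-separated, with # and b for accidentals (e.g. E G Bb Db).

A C# E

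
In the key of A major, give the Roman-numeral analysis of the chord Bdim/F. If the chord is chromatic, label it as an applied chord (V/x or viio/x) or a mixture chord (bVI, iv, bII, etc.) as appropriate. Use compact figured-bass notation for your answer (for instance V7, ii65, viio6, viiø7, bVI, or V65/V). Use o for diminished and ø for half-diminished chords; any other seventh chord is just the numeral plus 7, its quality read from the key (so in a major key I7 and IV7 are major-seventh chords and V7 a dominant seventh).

The pitches B-D-F form a diminished triad rooted on B.
B is the second degree of A major. This is the diminished supertonic triad, borrowed from the parallel minor.
With F in the bass the chord is in second inversion, so the figured bass is 64.

iio64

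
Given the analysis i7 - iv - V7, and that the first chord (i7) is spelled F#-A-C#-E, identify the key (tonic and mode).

i7 is given as F#-A-C#-E — a minor seventh chord with root F#.
If F# is scale degree 1 and the mode makes that degree carry a minor seventh chord, the tonic is F# and the mode is minor.

F# minor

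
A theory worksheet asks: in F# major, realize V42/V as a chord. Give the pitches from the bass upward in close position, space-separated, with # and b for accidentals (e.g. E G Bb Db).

The slash means an applied dominant: we want the dominant of V. In F# major, V is C# major, and its dominant is built on G#.
Building a dominant seventh chord on G# gives G#-B#-D#-F#.
With the 42 figure the chord is in third inversion; from the bass F# upward in close position it reads F#-G#-B#-D#.

F# G# B# D#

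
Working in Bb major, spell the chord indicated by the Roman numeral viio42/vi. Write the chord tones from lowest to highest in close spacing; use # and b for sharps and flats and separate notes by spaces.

The slash marks an applied leading-tone chord: viio of vi. In Bb major, vi is G, so the leading tone to it is F#, a half step below.
Building a fully diminished seventh chord on F# gives F#-A-C-Eb.
With the 42 figure the chord is in third inversion; from the bass Eb upward in close position it reads Eb-F#-A-C.

Eb F# A C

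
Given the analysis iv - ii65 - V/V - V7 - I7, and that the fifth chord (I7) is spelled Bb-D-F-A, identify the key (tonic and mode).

Bb major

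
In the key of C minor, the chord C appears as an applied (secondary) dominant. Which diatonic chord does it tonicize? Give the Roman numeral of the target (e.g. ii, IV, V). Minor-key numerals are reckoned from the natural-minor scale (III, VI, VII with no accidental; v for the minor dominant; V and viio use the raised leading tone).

The chord is a major triad on C.
A dominant resolves down a perfect fifth: C → F. In C minor, F is scale degree 4, i.e. iv.

iv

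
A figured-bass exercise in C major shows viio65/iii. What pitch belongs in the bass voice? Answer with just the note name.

The applied chord viio65/iii is rooted on D#: D#-F#-A-C.
The figure 65 means first inversion — the third is in the bass.

F#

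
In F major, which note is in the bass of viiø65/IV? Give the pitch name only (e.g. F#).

The applied chord viiø65/IV is rooted on A: A-C-Eb-G.
The figure 65 means first inversion — the third is in the bass.

C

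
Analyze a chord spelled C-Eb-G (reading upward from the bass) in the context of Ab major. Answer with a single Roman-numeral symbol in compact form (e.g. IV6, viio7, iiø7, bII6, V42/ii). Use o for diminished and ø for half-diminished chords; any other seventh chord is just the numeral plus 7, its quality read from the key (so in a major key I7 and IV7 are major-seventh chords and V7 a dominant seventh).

iii

Stacked in thirds the chord is C-Eb-G: a minor triad on C.
In Ab major, C is the mediant; the diatonic minor triad there is iii.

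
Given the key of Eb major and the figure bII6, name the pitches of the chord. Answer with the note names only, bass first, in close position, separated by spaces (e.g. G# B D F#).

Ab Cb Fb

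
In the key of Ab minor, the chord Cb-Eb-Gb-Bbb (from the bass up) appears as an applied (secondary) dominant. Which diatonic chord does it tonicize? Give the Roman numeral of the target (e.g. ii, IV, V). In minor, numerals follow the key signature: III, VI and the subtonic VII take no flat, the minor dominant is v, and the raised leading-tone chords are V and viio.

VI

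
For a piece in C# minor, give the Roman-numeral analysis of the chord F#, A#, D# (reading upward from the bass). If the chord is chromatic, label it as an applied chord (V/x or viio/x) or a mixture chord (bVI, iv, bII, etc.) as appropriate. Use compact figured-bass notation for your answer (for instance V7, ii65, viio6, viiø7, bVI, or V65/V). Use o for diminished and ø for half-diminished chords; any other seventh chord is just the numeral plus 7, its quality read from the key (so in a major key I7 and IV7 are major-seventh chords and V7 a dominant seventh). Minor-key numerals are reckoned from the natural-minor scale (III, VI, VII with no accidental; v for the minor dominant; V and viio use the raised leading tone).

ii6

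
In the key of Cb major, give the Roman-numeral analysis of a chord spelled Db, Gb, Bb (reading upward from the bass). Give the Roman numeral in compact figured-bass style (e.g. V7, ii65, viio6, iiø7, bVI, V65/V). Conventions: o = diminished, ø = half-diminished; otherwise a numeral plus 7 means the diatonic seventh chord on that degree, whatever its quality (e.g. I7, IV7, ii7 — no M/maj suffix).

Stacked in thirds the chord is Gb-Bb-Db: a major triad on Gb.
Gb is scale degree 5 in Cb major, and a major triad on that degree is written V.
With Db in the bass the chord is in second inversion, so the figured bass is 64.

V64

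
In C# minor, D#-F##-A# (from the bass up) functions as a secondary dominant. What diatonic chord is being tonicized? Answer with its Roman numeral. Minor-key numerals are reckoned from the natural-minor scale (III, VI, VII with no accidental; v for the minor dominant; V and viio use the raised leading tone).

V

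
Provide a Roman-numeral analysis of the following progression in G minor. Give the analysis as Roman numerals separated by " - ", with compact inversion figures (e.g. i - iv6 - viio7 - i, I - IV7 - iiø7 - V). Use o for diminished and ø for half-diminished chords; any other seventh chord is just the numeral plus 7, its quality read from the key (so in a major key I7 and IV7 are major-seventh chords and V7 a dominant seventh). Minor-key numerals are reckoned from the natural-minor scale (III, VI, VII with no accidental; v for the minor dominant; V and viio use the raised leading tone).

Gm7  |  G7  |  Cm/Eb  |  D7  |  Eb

i7 - V7/iv - iv6 - V7 - VI

Gm7 has root G, degree 1 in G minor, so i7.
G7 is the secondary dominant of iv (dominant seventh chord on G): V7/iv.
Cm/Eb: minor triad on C = scale degree 4 → iv6.
D7 has root D, degree 5 in G minor, so V7.
Eb has root Eb, degree 6 in G minor, so VI.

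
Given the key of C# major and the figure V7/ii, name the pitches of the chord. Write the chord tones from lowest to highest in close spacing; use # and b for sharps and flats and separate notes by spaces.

V7/ii is a secondary dominant — the dominant seventh of ii. ii in C# major is D#, so the applied chord's root is A#, a perfect fifth above.
Building a dominant seventh chord on A# gives A#-C##-E#-G#.

A# C## E# G#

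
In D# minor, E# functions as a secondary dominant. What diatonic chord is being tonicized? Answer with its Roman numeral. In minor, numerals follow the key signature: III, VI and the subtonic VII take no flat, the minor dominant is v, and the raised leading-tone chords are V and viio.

The chord is a major triad on E#.
A dominant resolves down a perfect fifth: E# → A#. In D# minor, A# is scale degree 5, i.e. V.

V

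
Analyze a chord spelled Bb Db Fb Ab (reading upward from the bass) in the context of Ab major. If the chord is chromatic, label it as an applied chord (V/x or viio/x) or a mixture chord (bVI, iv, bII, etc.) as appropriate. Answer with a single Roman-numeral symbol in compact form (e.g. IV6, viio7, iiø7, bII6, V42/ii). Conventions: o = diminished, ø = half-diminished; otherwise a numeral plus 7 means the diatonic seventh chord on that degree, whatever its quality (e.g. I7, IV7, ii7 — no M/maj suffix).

iiø7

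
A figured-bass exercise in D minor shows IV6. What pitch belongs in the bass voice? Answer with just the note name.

B

IV in D minor has root G; the chord is G-B-D.
The figure 6 means first inversion — the third is in the bass.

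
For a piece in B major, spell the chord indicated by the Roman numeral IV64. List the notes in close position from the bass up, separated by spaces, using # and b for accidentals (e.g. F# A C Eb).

In B major, the fourth degree is E, and the diatonic chord built there is a major triad.
Stacking thirds from E gives E-G#-B.
With the 64 figure the chord is in second inversion; from the bass B upward in close position it reads B-E-G#.

B E G#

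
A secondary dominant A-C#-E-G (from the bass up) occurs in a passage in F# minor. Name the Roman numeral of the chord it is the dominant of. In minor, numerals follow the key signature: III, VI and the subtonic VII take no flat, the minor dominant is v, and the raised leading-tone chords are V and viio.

The chord is a dominant seventh chord on A.
A dominant resolves down a perfect fifth: A → D. In F# minor, D is scale degree 6, i.e. VI.

VI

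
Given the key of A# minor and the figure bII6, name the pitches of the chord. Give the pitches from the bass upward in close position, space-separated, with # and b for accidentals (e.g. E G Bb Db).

Scale degree 2 in A# minor is B#; lowering it a half step gives B. bII6 is the Neapolitan sixth — a major triad on the lowered second degree, here in its customary first inversion.
So the chord is B-D#-F#.
The figured bass 6 indicates first inversion, placing the third (D#) in the bass: D#-F#-B.

D# F# B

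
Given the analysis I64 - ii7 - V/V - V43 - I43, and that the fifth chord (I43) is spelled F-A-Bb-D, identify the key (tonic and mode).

Bb major

The chord Bbmaj7/F is a major seventh chord rooted on Bb; its label is I43.
If Bb is scale degree 1 and the mode makes that degree carry a major seventh chord, the tonic is Bb and the mode is major.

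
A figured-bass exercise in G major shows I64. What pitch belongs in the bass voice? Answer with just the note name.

I in G major has root G; the chord is G-B-D.
The figure 64 means second inversion — the fifth is in the bass.

D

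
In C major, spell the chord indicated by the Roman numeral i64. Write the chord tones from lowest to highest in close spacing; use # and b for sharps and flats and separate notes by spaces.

G C Eb

Scale degree 1 in C major is C; here the chord built on it is altered to a minor triad. i64 is the minor tonic, borrowed from the parallel minor.
So the chord is C-Eb-G, a minor triad.
With the 64 figure the chord is in second inversion; from the bass G upward in close position it reads G-C-Eb.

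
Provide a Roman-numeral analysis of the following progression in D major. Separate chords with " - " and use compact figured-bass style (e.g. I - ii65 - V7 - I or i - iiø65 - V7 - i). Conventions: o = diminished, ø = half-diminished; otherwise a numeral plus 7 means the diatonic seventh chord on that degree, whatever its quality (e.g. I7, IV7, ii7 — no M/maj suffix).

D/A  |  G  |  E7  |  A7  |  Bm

D/A has root D, degree 1 in D major, so I64.
G has root G, degree 4 in D major, so IV.
E7 is the secondary dominant of V (dominant seventh chord on E): V7/V.
A7 has root A, degree 5 in D major, so V7.
Bm has root B, degree 6 in D major, so vi.

I64 - IV - V7/V - V7 - vi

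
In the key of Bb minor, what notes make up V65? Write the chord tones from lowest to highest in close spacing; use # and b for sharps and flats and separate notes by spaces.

A C Eb F

In Bb minor, scale degree 5 is F. The dominant is major (leading tone raised), so V is a dominant seventh chord.
Stacking thirds from F gives F-A-C-Eb.
With the 65 figure the chord is in first inversion; from the bass A upward in close position it reads A-C-Eb-F.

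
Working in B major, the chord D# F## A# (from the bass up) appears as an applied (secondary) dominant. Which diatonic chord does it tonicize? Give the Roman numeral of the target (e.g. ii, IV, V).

vi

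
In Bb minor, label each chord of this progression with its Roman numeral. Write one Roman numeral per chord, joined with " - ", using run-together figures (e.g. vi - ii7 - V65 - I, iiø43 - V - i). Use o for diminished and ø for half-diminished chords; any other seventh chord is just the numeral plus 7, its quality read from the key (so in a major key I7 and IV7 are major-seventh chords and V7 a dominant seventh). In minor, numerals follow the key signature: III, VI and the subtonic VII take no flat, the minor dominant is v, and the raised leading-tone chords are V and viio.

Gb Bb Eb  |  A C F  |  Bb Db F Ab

iv6 - V6 - i7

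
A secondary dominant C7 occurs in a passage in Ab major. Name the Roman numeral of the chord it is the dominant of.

The chord is a dominant seventh chord on C.
A dominant resolves down a perfect fifth: C → F. In Ab major, F is scale degree 6, i.e. vi.

vi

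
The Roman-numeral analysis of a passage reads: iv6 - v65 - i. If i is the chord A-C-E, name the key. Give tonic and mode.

A minor

The anchor chord is a minor triad on A, labeled i.
If A is scale degree 1 and the mode makes that degree carry a minor triad, the tonic is A and the mode is minor.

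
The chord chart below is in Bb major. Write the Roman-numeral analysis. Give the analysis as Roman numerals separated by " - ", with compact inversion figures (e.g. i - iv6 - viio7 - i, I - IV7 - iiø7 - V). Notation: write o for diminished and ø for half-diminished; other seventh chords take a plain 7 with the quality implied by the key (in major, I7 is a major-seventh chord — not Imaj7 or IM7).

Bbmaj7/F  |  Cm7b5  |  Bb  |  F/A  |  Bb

Bbmaj7/F has root Bb, degree 1 in Bb major, so I43.
Cm7b5: half-diminished seventh chord on C — chromatic; iiø7 (borrowed from the parallel minor).
Bb: root Bb is the tonic; major triad there is I.
F/A: major triad on F = scale degree 5 → V6.
Bb: major triad on Bb = scale degree 1 → I.

I43 - iiø7 - I - V6 - I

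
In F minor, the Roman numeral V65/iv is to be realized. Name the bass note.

A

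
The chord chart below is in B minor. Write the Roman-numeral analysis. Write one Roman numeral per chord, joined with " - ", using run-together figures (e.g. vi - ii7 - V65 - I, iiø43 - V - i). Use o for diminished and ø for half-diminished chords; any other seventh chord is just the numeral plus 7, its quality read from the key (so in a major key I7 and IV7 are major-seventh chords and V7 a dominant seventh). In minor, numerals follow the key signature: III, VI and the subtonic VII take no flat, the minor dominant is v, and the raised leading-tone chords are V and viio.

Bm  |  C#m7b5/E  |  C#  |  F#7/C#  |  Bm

i - iiø65 - V/V - V43 - i

Bm: minor triad on B = scale degree 1 → i.
C#m7b5/E: root C# is the supertonic; half-diminished seventh chord there is iiø65.
C# is the secondary dominant of V (major triad on C#): V/V.
F#7/C# has root F#, degree 5 in B minor, so V43.
Bm has root B, degree 1 in B minor, so i.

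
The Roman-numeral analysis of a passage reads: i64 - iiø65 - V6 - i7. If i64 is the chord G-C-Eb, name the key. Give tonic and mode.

C minor

The anchor chord is a minor triad on C, labeled i64.
If C is scale degree 1 and the mode makes that degree carry a minor triad, the tonic is C and the mode is minor.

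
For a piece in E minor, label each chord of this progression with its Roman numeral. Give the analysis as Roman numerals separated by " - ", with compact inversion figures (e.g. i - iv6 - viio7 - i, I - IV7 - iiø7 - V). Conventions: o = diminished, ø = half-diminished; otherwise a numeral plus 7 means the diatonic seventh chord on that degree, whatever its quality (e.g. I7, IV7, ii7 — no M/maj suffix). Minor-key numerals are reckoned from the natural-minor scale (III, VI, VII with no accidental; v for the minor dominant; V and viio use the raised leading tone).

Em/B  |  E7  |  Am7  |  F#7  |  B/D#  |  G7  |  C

Em/B: minor triad on E = scale degree 1 → i64.
E7: chromatic; E is V of iv, so V7/iv.
Am7: minor seventh chord on A = scale degree 4 → iv7.
F#7 is the secondary dominant of V (dominant seventh chord on F#): V7/V.
B/D#: root B is the dominant; major triad there is V6.
G7 is the secondary dominant of VI (dominant seventh chord on G): V7/VI.
C has root C, degree 6 in E minor, so VI.

i64 - V7/iv - iv7 - V7/V - V6 - V7/VI - VI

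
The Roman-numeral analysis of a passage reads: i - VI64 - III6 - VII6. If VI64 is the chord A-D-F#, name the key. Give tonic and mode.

The chord D/A is a major triad rooted on D; its label is VI64.
VI64 on D implies D is the submediant; that puts the tonic at F#, and the uppercase numeral fits minor mode.

F# minor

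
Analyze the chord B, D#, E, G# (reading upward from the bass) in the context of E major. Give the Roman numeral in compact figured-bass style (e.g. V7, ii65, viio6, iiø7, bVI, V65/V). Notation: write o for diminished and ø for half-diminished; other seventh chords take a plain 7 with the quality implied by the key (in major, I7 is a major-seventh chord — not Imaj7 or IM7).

I43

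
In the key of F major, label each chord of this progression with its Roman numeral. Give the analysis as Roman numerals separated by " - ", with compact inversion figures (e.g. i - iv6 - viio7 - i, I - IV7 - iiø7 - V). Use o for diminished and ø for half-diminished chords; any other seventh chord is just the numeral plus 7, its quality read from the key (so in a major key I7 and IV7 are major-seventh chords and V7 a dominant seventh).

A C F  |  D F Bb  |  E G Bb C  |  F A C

A-C-F: root F is the tonic; major triad there is I6.
D-F-Bb: root Bb is the subdominant; major triad there is IV6.
E-G-Bb-C: root C is the dominant; dominant seventh chord there is V65.
F-A-C has root F, degree 1 in F major, so I.

I6 - IV6 - V65 - I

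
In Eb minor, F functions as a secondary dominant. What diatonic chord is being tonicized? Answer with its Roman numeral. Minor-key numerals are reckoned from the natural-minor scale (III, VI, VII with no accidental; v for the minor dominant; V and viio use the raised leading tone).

V

The chord is a major triad on F.
A dominant resolves down a perfect fifth: F → Bb. In Eb minor, Bb is scale degree 5, i.e. V.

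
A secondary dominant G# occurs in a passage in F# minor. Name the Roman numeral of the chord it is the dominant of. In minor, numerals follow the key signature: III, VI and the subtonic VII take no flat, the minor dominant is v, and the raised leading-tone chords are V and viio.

The chord is a major triad on G#.
A dominant resolves down a perfect fifth: G# → C#. In F# minor, C# is scale degree 5, i.e. V.

V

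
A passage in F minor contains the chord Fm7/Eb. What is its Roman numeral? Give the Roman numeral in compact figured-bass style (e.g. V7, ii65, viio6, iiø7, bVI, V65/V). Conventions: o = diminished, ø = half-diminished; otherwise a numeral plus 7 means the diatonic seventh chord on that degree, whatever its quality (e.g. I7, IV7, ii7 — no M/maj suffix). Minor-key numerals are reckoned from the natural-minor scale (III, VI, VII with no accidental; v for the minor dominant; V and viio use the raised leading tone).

i42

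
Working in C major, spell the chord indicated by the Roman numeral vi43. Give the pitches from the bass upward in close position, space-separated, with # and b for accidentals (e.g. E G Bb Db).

E G A C

In C major, the sixth degree is A, and the diatonic chord built there is a minor seventh chord.
Stacking thirds from A gives A-C-E-G.
The figured bass 43 indicates second inversion, placing the fifth (E) in the bass: E-G-A-C.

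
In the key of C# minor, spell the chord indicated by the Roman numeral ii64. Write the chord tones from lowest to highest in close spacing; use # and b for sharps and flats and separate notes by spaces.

ii64 is the minor supertonic, borrowed from the parallel major (the Dorian ii). In C# minor that root is D#.
So the chord is D#-F#-A#.
With the 64 figure the chord is in second inversion; from the bass A# upward in close position it reads A#-D#-F#.

A# D# F#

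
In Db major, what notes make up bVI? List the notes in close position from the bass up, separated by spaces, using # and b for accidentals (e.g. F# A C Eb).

Scale degree 6 in Db major is Bb; lowering it a half step gives Bbb. bVI is a major triad on the lowered sixth degree, borrowed from the parallel minor.
So the chord is Bbb-Db-Fb.

Bbb Db Fb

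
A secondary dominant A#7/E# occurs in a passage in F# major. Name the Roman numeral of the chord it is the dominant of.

The chord is a dominant seventh chord on A#.
A dominant resolves down a perfect fifth: A# → D#. In F# major, D# is scale degree 6, i.e. vi.

vi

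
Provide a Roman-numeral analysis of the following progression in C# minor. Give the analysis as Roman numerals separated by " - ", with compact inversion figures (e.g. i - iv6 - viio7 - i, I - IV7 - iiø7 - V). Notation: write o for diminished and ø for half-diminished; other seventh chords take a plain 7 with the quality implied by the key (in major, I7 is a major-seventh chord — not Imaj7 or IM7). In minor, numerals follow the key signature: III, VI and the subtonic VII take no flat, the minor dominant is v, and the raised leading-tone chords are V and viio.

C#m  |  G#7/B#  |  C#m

i - V65 - i

C#m: minor triad on C# = scale degree 1 → i.
G#7/B#: root G# is the dominant; dominant seventh chord there is V65.
C#m: minor triad on C# = scale degree 1 → i.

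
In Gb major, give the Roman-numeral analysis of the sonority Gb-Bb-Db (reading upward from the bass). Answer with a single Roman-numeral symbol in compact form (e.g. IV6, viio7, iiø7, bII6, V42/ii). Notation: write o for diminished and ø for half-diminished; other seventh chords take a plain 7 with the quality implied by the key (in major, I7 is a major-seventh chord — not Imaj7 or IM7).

Stacked in thirds the chord is Gb-Bb-Db: a major triad on Gb.
Gb is scale degree 1 in Gb major, and a major triad on that degree is written I.

I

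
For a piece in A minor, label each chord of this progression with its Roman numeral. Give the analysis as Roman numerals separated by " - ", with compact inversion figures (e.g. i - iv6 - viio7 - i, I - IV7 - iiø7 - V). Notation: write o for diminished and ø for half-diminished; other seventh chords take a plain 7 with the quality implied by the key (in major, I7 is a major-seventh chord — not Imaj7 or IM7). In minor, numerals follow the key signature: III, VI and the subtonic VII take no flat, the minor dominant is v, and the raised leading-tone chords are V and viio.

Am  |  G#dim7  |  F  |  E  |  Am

i - viio7 - VI - V - i

Am: root A is the tonic; minor triad there is i.
G#dim7 has root G#, degree 7 in A minor, so viio7.
F: major triad on F = scale degree 6 → VI.
E has root E, degree 5 in A minor, so V.
Am: minor triad on A = scale degree 1 → i.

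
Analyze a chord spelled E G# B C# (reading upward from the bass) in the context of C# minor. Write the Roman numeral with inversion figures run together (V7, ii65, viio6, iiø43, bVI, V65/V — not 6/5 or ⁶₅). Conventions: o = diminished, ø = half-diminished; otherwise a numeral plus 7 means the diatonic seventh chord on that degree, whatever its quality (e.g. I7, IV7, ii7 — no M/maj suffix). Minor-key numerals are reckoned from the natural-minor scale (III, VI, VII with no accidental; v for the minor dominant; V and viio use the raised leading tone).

Stacked in thirds the chord is C#-E-G#-B: a minor seventh chord on C#.
C# is scale degree 1 in C# minor, and a minor seventh chord on that degree is written i7.
With E in the bass the chord is in first inversion, so the figured bass is 65.

i65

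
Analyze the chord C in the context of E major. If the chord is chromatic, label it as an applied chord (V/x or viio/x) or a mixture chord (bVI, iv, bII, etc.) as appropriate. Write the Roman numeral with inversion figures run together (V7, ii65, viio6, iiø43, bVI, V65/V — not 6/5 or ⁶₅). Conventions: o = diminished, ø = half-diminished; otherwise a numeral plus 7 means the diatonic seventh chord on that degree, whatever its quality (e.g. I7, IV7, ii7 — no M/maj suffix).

bVI

The pitches C-E-G form a major triad rooted on C.
C is the lowered sixth degree of E major (diatonic 6 would be C#). This is a major triad on the lowered sixth degree, borrowed from the parallel minor.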